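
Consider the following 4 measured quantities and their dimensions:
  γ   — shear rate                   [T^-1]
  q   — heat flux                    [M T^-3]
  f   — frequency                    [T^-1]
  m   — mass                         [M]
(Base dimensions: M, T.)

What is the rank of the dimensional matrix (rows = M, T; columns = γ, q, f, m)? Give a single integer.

2

Write exponents as rows M,T / cols γ,q,f,m:
  M: [ 0  1  0  1]
  T: [-1 -3 -1  0]
RREF → pivots at {γ,q} ⇒ r = 2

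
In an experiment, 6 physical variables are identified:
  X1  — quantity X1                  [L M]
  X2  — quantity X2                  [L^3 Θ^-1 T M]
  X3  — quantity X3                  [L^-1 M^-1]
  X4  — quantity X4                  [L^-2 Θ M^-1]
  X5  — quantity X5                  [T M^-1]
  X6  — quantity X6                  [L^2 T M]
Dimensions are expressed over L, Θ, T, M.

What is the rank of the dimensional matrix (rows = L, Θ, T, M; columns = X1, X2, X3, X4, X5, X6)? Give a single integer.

3

Dimensional matrix (L×Θ×T×M by X1×X2×X3×X4×X5×X6):
  L: [ 1  3 -1 -2  0  2]
  Θ: [ 0 -1  0  1  0  0]
  T: [ 0  1  0  0  1  1]
  M: [ 1  1 -1 -1 -1  1]
Echelon form has 3 nonzero rows (pivots: X1,X2,X4)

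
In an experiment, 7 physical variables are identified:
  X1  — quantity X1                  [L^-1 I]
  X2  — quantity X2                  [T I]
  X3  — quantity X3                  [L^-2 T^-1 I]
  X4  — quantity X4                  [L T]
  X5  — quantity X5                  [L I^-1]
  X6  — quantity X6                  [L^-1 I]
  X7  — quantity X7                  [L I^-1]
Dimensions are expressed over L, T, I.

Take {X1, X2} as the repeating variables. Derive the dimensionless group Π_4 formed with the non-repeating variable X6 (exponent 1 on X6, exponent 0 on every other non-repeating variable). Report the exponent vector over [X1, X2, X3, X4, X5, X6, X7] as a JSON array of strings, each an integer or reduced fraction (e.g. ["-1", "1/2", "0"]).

Write exponents as rows L,T,I / cols X1,X2,X3,X4,X5,X6,X7:
  L: [-1  0 -2  1  1 -1  1]
  T: [ 0  1 -1  1  0  0  0]
  I: [ 1  1  1  0 -1  1 -1]
RREF → pivots at {X1,X2} ⇒ r = 2
Pivot set = {X1,X2}, free = {X3,X4,X5,X6,X7}
RREF:
  r0: [   1    0    2   -1   -1    1   -1]
  r1: [   0    1   -1    1    0    0    0]
  r2: [   0    0    0    0    0    0    0]
Fix exponent of X6 at 1, X3 at 0, X4 at 0, X5 at 0, X7 at 0; solve each RREF row for its pivot's exponent:
  r0: exp(X1) + (1)·1 = 0 ⇒ exp(X1) = -1
  r1: exp(X2) + (0)·1 = 0 ⇒ exp(X2) = 0
Π_4 = X1^-1 · X6

["-1", "0", "0", "0", "0", "1", "0"]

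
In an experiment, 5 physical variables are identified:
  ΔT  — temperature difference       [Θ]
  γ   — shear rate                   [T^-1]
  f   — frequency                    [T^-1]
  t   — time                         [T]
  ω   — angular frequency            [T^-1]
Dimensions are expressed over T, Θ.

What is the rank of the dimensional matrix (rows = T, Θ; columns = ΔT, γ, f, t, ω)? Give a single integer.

2

Write exponents as rows T,Θ / cols ΔT,γ,f,t,ω:
  T: [ 0 -1 -1  1 -1]
  Θ: [ 1  0  0  0  0]
RREF → pivots at {ΔT,γ} ⇒ r = 2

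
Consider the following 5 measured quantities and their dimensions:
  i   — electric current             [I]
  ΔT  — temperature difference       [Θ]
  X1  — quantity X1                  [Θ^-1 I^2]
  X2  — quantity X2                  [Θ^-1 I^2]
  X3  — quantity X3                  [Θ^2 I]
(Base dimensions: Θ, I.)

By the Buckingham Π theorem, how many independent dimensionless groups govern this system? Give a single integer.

3

Write exponents as rows Θ,I / cols i,ΔT,X1,X2,X3:
  Θ: [ 0  1 -1 -1  2]
  I: [ 1  0  2  2  1]
Row reduction gives pivot columns i,ΔT; rank = 2
n=5, r=2 ⇒ 3 dimensionless groups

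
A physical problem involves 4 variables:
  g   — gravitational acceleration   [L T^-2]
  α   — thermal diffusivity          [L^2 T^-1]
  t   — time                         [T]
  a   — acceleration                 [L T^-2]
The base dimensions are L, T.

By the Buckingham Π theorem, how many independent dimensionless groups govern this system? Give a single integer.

Write exponents as rows L,T / cols g,α,t,a:
  L: [ 1  2  0  1]
  T: [-2 -1  1 -2]
RREF → pivots at {g,α} ⇒ r = 2
n=4, r=2 ⇒ 2 dimensionless groups

2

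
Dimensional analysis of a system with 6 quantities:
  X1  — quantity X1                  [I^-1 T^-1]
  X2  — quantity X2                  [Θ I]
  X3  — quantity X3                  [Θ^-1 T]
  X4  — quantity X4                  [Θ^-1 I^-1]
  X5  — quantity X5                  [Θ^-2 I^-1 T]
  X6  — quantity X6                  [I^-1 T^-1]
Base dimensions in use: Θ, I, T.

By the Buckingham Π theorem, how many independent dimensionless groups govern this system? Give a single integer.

Dimensional matrix (Θ×I×T by X1×X2×X3×X4×X5×X6):
  Θ: [ 0  1 -1 -1 -2  0]
  I: [-1  1  0 -1 -1 -1]
  T: [-1  0  1  0  1 -1]
RREF → pivots at {X1,X2} ⇒ r = 2
6 vars − rank 2 = 4 Π groups

4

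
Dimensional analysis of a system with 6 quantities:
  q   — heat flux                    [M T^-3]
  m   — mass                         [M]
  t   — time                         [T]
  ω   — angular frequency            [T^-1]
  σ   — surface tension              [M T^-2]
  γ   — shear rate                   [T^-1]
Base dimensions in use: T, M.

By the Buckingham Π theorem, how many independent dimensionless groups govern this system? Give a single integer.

Exponent matrix [T,M] × [q,m,t,ω,σ,γ]:
  T: [-3  0  1 -1 -2 -1]
  M: [ 1  1  0  0  1  0]
Row reduction gives pivot columns q,m; rank = 2
6 vars − rank 2 = 4 Π groups

4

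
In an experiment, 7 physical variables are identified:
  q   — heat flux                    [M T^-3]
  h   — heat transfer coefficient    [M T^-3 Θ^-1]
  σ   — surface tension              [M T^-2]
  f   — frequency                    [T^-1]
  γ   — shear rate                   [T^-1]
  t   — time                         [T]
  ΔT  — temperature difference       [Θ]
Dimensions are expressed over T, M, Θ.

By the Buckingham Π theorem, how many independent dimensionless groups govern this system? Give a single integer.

4

Write exponents as rows T,M,Θ / cols q,h,σ,f,γ,t,ΔT:
  T: [-3 -3 -2 -1 -1  1  0]
  M: [ 1  1  1  0  0  0  0]
  Θ: [ 0 -1  0  0  0  0  1]
Row reduction gives pivot columns q,h,σ; rank = 3
Π count = n − r = 7 − 3 = 4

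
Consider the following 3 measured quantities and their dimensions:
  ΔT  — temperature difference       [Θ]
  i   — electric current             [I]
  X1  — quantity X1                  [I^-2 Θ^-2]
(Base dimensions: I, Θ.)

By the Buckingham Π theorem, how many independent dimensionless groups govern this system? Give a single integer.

1

Write exponents as rows I,Θ / cols ΔT,i,X1:
  I: [ 0  1 -2]
  Θ: [ 1  0 -2]
Row reduction gives pivot columns ΔT,i; rank = 2
Π count = n − r = 3 − 2 = 1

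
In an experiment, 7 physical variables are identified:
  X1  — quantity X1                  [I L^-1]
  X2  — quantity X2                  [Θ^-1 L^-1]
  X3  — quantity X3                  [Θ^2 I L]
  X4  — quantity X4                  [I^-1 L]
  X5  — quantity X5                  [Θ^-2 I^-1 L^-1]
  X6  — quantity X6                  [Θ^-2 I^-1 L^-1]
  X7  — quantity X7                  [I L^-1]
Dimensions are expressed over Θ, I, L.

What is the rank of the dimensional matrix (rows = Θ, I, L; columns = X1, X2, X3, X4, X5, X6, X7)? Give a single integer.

Dimensional matrix (Θ×I×L by X1×X2×X3×X4×X5×X6×X7):
  Θ: [ 0 -1  2  0 -2 -2  0]
  I: [ 1  0  1 -1 -1 -1  1]
  L: [-1 -1  1  1 -1 -1 -1]
Echelon form has 2 nonzero rows (pivots: X1,X2)

2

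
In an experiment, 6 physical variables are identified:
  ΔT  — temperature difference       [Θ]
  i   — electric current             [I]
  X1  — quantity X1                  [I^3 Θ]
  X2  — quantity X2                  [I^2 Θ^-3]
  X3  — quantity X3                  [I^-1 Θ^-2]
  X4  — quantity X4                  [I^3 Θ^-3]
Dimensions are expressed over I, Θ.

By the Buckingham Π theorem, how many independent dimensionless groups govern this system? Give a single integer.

4

Exponent matrix [I,Θ] × [ΔT,i,X1,X2,X3,X4]:
  I: [ 0  1  3  2 -1  3]
  Θ: [ 1  0  1 -3 -2 -3]
Row reduction gives pivot columns ΔT,i; rank = 2
6 vars − rank 2 = 4 Π groups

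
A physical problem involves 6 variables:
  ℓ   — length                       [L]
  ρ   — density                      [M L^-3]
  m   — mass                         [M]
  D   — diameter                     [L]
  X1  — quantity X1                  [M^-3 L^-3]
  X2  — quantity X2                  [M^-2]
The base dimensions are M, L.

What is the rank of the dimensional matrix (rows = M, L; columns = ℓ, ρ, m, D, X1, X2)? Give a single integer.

2

Exponent matrix [M,L] × [ℓ,ρ,m,D,X1,X2]:
  M: [ 0  1  1  0 -3 -2]
  L: [ 1 -3  0  1 -3  0]
Row reduction gives pivot columns ℓ,ρ; rank = 2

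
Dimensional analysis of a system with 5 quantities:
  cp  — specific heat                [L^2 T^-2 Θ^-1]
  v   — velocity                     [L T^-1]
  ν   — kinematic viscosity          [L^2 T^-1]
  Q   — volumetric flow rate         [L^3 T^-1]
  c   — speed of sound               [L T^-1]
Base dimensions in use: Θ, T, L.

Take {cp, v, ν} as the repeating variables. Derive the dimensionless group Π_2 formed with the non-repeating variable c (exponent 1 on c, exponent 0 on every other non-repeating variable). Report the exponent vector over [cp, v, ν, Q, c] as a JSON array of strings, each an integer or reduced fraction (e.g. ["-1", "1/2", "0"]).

Exponent matrix [Θ,T,L] × [cp,v,ν,Q,c]:
  Θ: [-1  0  0  0  0]
  T: [-2 -1 -1 -1 -1]
  L: [ 2  1  2  3  1]
Row reduction gives pivot columns cp,v,ν; rank = 3
Repeat: cp,v,ν; free: Q,c
RREF:
  r0: [   1    0    0    0    0]
  r1: [   0    1    0   -1    1]
  r2: [   0    0    1    2    0]
Fix exponent of c at 1, Q at 0; solve each RREF row for its pivot's exponent:
  r0: exp(cp) + (0)·1 = 0 ⇒ exp(cp) = 0
  r1: exp(v) + (1)·1 = 0 ⇒ exp(v) = -1
  r2: exp(ν) + (0)·1 = 0 ⇒ exp(ν) = 0
Π_2 = v^-1 · c

["0", "-1", "0", "0", "1"]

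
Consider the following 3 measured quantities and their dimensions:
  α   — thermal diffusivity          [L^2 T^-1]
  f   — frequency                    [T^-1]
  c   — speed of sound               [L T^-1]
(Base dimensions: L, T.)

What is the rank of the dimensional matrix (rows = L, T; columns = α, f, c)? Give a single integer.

Dimensional matrix (L×T by α×f×c):
  L: [ 2  0  1]
  T: [-1 -1 -1]
Echelon form has 2 nonzero rows (pivots: α,f)

2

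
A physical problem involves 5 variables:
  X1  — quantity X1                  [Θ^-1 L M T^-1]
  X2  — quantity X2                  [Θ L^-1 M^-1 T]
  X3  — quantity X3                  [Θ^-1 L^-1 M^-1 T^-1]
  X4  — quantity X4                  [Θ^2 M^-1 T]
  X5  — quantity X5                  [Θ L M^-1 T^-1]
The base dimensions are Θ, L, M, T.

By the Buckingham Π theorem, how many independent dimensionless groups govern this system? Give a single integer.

Write exponents as rows Θ,L,M,T / cols X1,X2,X3,X4,X5:
  Θ: [-1  1 -1  2  1]
  L: [ 1 -1 -1  0  1]
  M: [ 1 -1 -1 -1 -1]
  T: [-1  1 -1  1 -1]
Echelon form has 3 nonzero rows (pivots: X1,X3,X4)
n=5, r=3 ⇒ 2 dimensionless groups

2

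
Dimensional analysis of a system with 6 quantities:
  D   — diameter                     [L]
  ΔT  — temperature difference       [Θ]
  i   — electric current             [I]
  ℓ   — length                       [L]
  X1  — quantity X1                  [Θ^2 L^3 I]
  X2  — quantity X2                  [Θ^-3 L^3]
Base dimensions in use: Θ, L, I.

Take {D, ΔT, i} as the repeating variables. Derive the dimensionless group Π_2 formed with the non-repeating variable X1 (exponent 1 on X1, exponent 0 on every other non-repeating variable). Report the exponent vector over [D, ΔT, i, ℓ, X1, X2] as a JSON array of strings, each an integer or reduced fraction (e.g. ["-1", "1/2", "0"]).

Write exponents as rows Θ,L,I / cols D,ΔT,i,ℓ,X1,X2:
  Θ: [ 0  1  0  0  2 -3]
  L: [ 1  0  0  1  3  3]
  I: [ 0  0  1  0  1  0]
Row reduction gives pivot columns D,ΔT,i; rank = 3
Repeat: D,ΔT,i; free: ℓ,X1,X2
RREF:
  r0: [   1    0    0    1    3    3]
  r1: [   0    1    0    0    2   -3]
  r2: [   0    0    1    0    1    0]
Fix exponent of X1 at 1, ℓ at 0, X2 at 0; solve each RREF row for its pivot's exponent:
  r0: exp(D) + (3)·1 = 0 ⇒ exp(D) = -3
  r1: exp(ΔT) + (2)·1 = 0 ⇒ exp(ΔT) = -2
  r2: exp(i) + (1)·1 = 0 ⇒ exp(i) = -1
Π_2 = D^-3 · ΔT^-2 · i^-1 · X1

["-3", "-2", "-1", "0", "1", "0"]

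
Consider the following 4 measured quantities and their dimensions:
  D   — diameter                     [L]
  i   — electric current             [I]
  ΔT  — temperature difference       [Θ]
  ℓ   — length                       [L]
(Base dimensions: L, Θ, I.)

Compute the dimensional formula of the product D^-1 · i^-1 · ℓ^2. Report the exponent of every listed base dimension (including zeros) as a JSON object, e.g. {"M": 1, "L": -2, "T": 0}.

Exponent matrix [L,Θ,I] × [D,i,ΔT,ℓ]:
  L: [ 1  0  0  1]
  Θ: [ 0  0  1  0]
  I: [ 0  1  0  0]
  [L]: (-1)·1+(-1)·0+(2)·1 = 1
  [Θ]: (-1)·0+(-1)·0+(2)·0 = 0
  [I]: (-1)·0+(-1)·1+(2)·0 = -1
⇒ L I^-1

{"L": 1, "Θ": 0, "I": -1}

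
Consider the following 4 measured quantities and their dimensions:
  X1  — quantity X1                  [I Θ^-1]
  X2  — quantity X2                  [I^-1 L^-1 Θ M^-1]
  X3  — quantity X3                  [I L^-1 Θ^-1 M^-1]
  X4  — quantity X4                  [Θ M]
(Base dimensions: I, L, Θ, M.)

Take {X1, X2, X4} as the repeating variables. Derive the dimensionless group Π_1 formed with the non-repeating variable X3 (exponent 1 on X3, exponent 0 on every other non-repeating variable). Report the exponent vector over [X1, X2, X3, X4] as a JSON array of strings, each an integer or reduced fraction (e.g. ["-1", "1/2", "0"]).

Dimensional matrix (I×L×Θ×M by X1×X2×X3×X4):
  I: [ 1 -1  1  0]
  L: [ 0 -1 -1  0]
  Θ: [-1  1 -1  1]
  M: [ 0 -1 -1  1]
Echelon form has 3 nonzero rows (pivots: X1,X2,X4)
Pivot set = {X1,X2,X4}, free = {X3}
RREF:
  r0: [   1    0    2    0]
  r1: [   0    1    1    0]
  r2: [   0    0    0    1]
  r3: [   0    0    0    0]
Fix exponent of X3 at 1; solve each RREF row for its pivot's exponent:
  r0: exp(X1) + (2)·1 = 0 ⇒ exp(X1) = -2
  r1: exp(X2) + (1)·1 = 0 ⇒ exp(X2) = -1
  r2: exp(X4) + (0)·1 = 0 ⇒ exp(X4) = 0
Π_1 = X1^-2 · X2^-1 · X3

["-2", "-1", "1", "0"]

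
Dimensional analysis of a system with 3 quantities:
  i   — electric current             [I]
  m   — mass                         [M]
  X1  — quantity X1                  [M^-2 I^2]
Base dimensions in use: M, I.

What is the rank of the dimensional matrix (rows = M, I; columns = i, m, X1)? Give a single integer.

Write exponents as rows M,I / cols i,m,X1:
  M: [ 0  1 -2]
  I: [ 1  0  2]
Echelon form has 2 nonzero rows (pivots: i,m)

2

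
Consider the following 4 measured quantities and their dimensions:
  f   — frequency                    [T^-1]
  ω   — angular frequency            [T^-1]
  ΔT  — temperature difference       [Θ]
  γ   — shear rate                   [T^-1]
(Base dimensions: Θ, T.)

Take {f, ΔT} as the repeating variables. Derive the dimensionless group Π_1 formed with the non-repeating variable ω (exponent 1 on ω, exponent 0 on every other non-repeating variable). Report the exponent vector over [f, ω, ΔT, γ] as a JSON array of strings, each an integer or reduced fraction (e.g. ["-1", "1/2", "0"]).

Dimensional matrix (Θ×T by f×ω×ΔT×γ):
  Θ: [ 0  0  1  0]
  T: [-1 -1  0 -1]
RREF → pivots at {f,ΔT} ⇒ r = 2
Pivot set = {f,ΔT}, free = {ω,γ}
RREF:
  r0: [   1    1    0    1]
  r1: [   0    0    1    0]
Fix exponent of ω at 1, γ at 0; solve each RREF row for its pivot's exponent:
  r0: exp(f) + (1)·1 = 0 ⇒ exp(f) = -1
  r1: exp(ΔT) + (0)·1 = 0 ⇒ exp(ΔT) = 0
Π_1 = f^-1 · ω

["-1", "1", "0", "0"]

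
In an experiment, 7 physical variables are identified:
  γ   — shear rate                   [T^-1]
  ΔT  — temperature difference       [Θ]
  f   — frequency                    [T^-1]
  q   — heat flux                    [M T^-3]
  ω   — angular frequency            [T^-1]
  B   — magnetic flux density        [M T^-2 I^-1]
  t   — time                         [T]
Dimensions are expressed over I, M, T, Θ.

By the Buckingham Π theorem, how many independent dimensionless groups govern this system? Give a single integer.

Write exponents as rows I,M,T,Θ / cols γ,ΔT,f,q,ω,B,t:
  I: [ 0  0  0  0  0 -1  0]
  M: [ 0  0  0  1  0  1  0]
  T: [-1  0 -1 -3 -1 -2  1]
  Θ: [ 0  1  0  0  0  0  0]
RREF → pivots at {γ,ΔT,q,B} ⇒ r = 4
Π count = n − r = 7 − 4 = 3

3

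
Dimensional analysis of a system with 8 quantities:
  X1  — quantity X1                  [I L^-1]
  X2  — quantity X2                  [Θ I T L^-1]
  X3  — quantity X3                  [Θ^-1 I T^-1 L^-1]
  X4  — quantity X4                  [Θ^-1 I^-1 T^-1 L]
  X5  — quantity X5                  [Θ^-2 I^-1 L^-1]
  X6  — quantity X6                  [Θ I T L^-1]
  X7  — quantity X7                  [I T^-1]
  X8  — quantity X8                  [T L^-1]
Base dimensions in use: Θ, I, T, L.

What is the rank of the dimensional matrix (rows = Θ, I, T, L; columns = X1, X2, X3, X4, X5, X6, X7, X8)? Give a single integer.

3

Exponent matrix [Θ,I,T,L] × [X1,X2,X3,X4,X5,X6,X7,X8]:
  Θ: [ 0  1 -1 -1 -2  1  0  0]
  I: [ 1  1  1 -1 -1  1  1  0]
  T: [ 0  1 -1 -1  0  1 -1  1]
  L: [-1 -1 -1  1 -1 -1  0 -1]
RREF → pivots at {X1,X2,X5} ⇒ r = 3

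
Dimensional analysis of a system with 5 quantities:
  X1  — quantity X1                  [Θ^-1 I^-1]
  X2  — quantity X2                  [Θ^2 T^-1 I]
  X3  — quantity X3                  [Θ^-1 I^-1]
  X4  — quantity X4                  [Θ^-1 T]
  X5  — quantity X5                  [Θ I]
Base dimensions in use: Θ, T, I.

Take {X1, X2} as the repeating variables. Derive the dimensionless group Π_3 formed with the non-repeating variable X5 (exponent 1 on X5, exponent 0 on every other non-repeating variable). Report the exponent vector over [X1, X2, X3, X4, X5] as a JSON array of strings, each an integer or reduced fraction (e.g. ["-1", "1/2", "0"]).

["1", "0", "0", "0", "1"]

Write exponents as rows Θ,T,I / cols X1,X2,X3,X4,X5:
  Θ: [-1  2 -1 -1  1]
  T: [ 0 -1  0  1  0]
  I: [-1  1 -1  0  1]
Row reduction gives pivot columns X1,X2; rank = 2
Pivot set = {X1,X2}, free = {X3,X4,X5}
RREF:
  r0: [   1    0    1   -1   -1]
  r1: [   0    1    0   -1    0]
  r2: [   0    0    0    0    0]
Fix exponent of X5 at 1, X3 at 0, X4 at 0; solve each RREF row for its pivot's exponent:
  r0: exp(X1) + (-1)·1 = 0 ⇒ exp(X1) = 1
  r1: exp(X2) + (0)·1 = 0 ⇒ exp(X2) = 0
Π_3 = X1 · X5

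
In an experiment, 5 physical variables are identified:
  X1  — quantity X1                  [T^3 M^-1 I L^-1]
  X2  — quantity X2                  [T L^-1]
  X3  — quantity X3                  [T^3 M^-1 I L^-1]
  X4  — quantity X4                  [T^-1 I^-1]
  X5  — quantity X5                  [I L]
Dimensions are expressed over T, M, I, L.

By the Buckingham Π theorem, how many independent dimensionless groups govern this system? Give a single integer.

2

Exponent matrix [T,M,I,L] × [X1,X2,X3,X4,X5]:
  T: [ 3  1  3 -1  0]
  M: [-1  0 -1  0  0]
  I: [ 1  0  1 -1  1]
  L: [-1 -1 -1  0  1]
Echelon form has 3 nonzero rows (pivots: X1,X2,X4)
Π count = n − r = 5 − 3 = 2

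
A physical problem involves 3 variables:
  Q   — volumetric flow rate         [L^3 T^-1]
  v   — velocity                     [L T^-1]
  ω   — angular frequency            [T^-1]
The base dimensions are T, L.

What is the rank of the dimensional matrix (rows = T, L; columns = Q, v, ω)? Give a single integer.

Exponent matrix [T,L] × [Q,v,ω]:
  T: [-1 -1 -1]
  L: [ 3  1  0]
Row reduction gives pivot columns Q,v; rank = 2

2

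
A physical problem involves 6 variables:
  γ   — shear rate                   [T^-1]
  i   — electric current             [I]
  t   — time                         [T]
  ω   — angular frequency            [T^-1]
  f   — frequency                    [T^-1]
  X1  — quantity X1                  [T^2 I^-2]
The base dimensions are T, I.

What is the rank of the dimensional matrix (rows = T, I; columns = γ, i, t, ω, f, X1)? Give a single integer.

Dimensional matrix (T×I by γ×i×t×ω×f×X1):
  T: [-1  0  1 -1 -1  2]
  I: [ 0  1  0  0  0 -2]
RREF → pivots at {γ,i} ⇒ r = 2

2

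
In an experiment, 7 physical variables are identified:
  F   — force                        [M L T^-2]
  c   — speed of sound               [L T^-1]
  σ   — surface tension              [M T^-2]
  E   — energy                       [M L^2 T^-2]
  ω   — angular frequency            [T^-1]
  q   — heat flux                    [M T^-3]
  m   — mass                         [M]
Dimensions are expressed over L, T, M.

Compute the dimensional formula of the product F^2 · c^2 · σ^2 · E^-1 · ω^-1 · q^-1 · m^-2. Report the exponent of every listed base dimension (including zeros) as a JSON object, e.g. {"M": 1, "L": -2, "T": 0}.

Exponent matrix [L,T,M] × [F,c,σ,E,ω,q,m]:
  L: [ 1  1  0  2  0  0  0]
  T: [-2 -1 -2 -2 -1 -3  0]
  M: [ 1  0  1  1  0  1  1]
  [L]: (2)·1+(2)·1+(2)·0+(-1)·2+(-1)·0+(-1)·0+(-2)·0 = 2
  [T]: (2)·-2+(2)·-1+(2)·-2+(-1)·-2+(-1)·-1+(-1)·-3+(-2)·0 = -4
  [M]: (2)·1+(2)·0+(2)·1+(-1)·1+(-1)·0+(-1)·1+(-2)·1 = 0
⇒ L^2 T^-4

{"L": 2, "T": -4, "M": 0}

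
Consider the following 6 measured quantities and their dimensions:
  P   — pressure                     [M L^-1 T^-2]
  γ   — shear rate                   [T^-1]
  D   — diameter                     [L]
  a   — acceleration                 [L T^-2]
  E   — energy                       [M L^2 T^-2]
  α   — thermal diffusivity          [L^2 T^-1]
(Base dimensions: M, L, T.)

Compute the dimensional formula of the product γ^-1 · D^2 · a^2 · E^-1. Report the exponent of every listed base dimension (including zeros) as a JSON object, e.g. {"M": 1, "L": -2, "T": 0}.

{"M": -1, "L": 2, "T": -1}

Write exponents as rows M,L,T / cols P,γ,D,a,E,α:
  M: [ 1  0  0  0  1  0]
  L: [-1  0  1  1  2  2]
  T: [-2 -1  0 -2 -2 -1]
  [M]: (-1)·0+(2)·0+(2)·0+(-1)·1 = -1
  [L]: (-1)·0+(2)·1+(2)·1+(-1)·2 = 2
  [T]: (-1)·-1+(2)·0+(2)·-2+(-1)·-2 = -1
⇒ M^-1 L^2 T^-1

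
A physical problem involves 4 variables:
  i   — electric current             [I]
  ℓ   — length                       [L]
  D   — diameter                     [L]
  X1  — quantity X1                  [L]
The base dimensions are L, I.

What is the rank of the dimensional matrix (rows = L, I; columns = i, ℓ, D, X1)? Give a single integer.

Dimensional matrix (L×I by i×ℓ×D×X1):
  L: [ 0  1  1  1]
  I: [ 1  0  0  0]
RREF → pivots at {i,ℓ} ⇒ r = 2

2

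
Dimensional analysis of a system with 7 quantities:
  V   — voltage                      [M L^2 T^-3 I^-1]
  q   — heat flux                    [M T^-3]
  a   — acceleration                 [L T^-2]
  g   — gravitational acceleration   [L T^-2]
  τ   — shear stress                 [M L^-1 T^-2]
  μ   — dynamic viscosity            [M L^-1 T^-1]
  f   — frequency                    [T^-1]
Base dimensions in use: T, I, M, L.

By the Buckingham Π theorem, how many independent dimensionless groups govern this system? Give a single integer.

Write exponents as rows T,I,M,L / cols V,q,a,g,τ,μ,f:
  T: [-3 -3 -2 -2 -2 -1 -1]
  I: [-1  0  0  0  0  0  0]
  M: [ 1  1  0  0  1  1  0]
  L: [ 2  0  1  1 -1 -1  0]
RREF → pivots at {V,q,a,τ} ⇒ r = 4
Π count = n − r = 7 − 4 = 3

3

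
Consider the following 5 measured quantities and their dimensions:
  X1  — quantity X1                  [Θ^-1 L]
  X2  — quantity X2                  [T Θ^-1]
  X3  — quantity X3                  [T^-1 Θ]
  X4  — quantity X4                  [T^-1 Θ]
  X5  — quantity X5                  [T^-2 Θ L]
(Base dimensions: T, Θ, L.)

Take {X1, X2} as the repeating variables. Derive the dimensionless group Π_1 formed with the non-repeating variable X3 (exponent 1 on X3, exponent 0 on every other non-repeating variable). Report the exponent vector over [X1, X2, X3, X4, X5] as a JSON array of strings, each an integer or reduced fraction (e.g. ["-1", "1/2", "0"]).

["0", "1", "1", "0", "0"]

Write exponents as rows T,Θ,L / cols X1,X2,X3,X4,X5:
  T: [ 0  1 -1 -1 -2]
  Θ: [-1 -1  1  1  1]
  L: [ 1  0  0  0  1]
Row reduction gives pivot columns X1,X2; rank = 2
Pivot set = {X1,X2}, free = {X3,X4,X5}
RREF:
  r0: [   1    0    0    0    1]
  r1: [   0    1   -1   -1   -2]
  r2: [   0    0    0    0    0]
Fix exponent of X3 at 1, X4 at 0, X5 at 0; solve each RREF row for its pivot's exponent:
  r0: exp(X1) + (0)·1 = 0 ⇒ exp(X1) = 0
  r1: exp(X2) + (-1)·1 = 0 ⇒ exp(X2) = 1
Π_1 = X2 · X3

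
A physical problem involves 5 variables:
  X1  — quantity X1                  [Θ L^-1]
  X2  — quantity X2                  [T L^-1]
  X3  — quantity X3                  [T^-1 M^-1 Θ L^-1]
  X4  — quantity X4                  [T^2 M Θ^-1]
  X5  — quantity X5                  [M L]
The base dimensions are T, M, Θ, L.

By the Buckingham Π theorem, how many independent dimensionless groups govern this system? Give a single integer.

Dimensional matrix (T×M×Θ×L by X1×X2×X3×X4×X5):
  T: [ 0  1 -1  2  0]
  M: [ 0  0 -1  1  1]
  Θ: [ 1  0  1 -1  0]
  L: [-1 -1 -1  0  1]
RREF → pivots at {X1,X2,X3} ⇒ r = 3
n=5, r=3 ⇒ 2 dimensionless groups

2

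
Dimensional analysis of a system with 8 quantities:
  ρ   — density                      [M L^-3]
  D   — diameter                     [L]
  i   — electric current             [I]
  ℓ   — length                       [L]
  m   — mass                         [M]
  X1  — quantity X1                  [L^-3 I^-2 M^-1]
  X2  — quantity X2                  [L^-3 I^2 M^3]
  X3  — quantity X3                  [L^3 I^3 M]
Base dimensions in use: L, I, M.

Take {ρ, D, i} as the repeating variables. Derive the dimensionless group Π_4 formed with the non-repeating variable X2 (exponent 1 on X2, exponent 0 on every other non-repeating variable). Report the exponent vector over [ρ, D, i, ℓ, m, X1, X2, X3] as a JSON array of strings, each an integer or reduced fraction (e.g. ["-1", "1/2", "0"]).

["-3", "-6", "-2", "0", "0", "0", "1", "0"]

Write exponents as rows L,I,M / cols ρ,D,i,ℓ,m,X1,X2,X3:
  L: [-3  1  0  1  0 -3 -3  3]
  I: [ 0  0  1  0  0 -2  2  3]
  M: [ 1  0  0  0  1 -1  3  1]
Row reduction gives pivot columns ρ,D,i; rank = 3
Pivot set = {ρ,D,i}, free = {ℓ,m,X1,X2,X3}
RREF:
  r0: [   1    0    0    0    1   -1    3    1]
  r1: [   0    1    0    1    3   -6    6    6]
  r2: [   0    0    1    0    0   -2    2    3]
Fix exponent of X2 at 1, ℓ at 0, m at 0, X1 at 0, X3 at 0; solve each RREF row for its pivot's exponent:
  r0: exp(ρ) + (3)·1 = 0 ⇒ exp(ρ) = -3
  r1: exp(D) + (6)·1 = 0 ⇒ exp(D) = -6
  r2: exp(i) + (2)·1 = 0 ⇒ exp(i) = -2
Π_4 = ρ^-3 · D^-6 · i^-2 · X2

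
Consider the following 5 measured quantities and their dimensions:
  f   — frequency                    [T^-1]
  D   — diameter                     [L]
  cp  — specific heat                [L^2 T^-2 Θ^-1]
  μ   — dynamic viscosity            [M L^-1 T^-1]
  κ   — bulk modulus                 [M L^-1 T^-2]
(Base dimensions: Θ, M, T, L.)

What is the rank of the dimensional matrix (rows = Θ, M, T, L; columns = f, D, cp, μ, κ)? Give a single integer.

Write exponents as rows Θ,M,T,L / cols f,D,cp,μ,κ:
  Θ: [ 0  0 -1  0  0]
  M: [ 0  0  0  1  1]
  T: [-1  0 -2 -1 -2]
  L: [ 0  1  2 -1 -1]
RREF → pivots at {f,D,cp,μ} ⇒ r = 4

4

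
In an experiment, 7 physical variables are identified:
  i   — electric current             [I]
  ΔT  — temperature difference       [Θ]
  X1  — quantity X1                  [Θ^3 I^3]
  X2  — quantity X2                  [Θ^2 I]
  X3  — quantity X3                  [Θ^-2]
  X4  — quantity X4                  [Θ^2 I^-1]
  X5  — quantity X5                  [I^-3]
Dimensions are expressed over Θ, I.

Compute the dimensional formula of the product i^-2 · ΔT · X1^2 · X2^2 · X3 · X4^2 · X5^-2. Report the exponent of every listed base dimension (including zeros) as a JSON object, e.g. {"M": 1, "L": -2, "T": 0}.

Write exponents as rows Θ,I / cols i,ΔT,X1,X2,X3,X4,X5:
  Θ: [ 0  1  3  2 -2  2  0]
  I: [ 1  0  3  1  0 -1 -3]
  [Θ]: (-2)·0+(1)·1+(2)·3+(2)·2+(1)·-2+(2)·2+(-2)·0 = 13
  [I]: (-2)·1+(1)·0+(2)·3+(2)·1+(1)·0+(2)·-1+(-2)·-3 = 10
⇒ Θ^13 I^10

{"Θ": 13, "I": 10}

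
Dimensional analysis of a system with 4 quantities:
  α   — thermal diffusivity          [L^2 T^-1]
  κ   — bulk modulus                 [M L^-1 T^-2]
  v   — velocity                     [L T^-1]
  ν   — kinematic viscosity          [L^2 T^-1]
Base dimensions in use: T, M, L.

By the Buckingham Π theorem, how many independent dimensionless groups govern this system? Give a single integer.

Write exponents as rows T,M,L / cols α,κ,v,ν:
  T: [-1 -2 -1 -1]
  M: [ 0  1  0  0]
  L: [ 2 -1  1  2]
Echelon form has 3 nonzero rows (pivots: α,κ,v)
Π count = n − r = 4 − 3 = 1

1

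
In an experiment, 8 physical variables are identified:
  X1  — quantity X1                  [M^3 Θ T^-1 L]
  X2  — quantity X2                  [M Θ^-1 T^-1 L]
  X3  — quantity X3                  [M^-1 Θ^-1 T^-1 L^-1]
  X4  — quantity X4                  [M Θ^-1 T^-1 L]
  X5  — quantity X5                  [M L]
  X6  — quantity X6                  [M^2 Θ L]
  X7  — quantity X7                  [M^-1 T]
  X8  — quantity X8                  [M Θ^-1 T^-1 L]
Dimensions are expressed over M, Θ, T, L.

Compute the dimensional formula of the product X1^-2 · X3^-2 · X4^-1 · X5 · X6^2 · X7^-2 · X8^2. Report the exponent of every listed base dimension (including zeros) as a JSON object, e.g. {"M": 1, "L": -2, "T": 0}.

Write exponents as rows M,Θ,T,L / cols X1,X2,X3,X4,X5,X6,X7,X8:
  M: [ 3  1 -1  1  1  2 -1  1]
  Θ: [ 1 -1 -1 -1  0  1  0 -1]
  T: [-1 -1 -1 -1  0  0  1 -1]
  L: [ 1  1 -1  1  1  1  0  1]
  [M]: (-2)·3+(-2)·-1+(-1)·1+(1)·1+(2)·2+(-2)·-1+(2)·1 = 4
  [Θ]: (-2)·1+(-2)·-1+(-1)·-1+(1)·0+(2)·1+(-2)·0+(2)·-1 = 1
  [T]: (-2)·-1+(-2)·-1+(-1)·-1+(1)·0+(2)·0+(-2)·1+(2)·-1 = 1
  [L]: (-2)·1+(-2)·-1+(-1)·1+(1)·1+(2)·1+(-2)·0+(2)·1 = 4
⇒ M^4 Θ T L^4

{"M": 4, "Θ": 1, "T": 1, "L": 4}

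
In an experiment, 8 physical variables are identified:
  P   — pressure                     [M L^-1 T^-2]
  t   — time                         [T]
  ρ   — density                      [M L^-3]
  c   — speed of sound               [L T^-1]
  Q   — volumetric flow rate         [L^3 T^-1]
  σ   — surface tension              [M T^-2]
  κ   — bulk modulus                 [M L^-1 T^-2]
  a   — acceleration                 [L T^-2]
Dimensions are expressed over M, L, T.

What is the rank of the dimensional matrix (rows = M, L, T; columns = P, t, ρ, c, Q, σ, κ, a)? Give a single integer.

Exponent matrix [M,L,T] × [P,t,ρ,c,Q,σ,κ,a]:
  M: [ 1  0  1  0  0  1  1  0]
  L: [-1  0 -3  1  3  0 -1  1]
  T: [-2  1  0 -1 -1 -2 -2 -2]
RREF → pivots at {P,t,ρ} ⇒ r = 3

3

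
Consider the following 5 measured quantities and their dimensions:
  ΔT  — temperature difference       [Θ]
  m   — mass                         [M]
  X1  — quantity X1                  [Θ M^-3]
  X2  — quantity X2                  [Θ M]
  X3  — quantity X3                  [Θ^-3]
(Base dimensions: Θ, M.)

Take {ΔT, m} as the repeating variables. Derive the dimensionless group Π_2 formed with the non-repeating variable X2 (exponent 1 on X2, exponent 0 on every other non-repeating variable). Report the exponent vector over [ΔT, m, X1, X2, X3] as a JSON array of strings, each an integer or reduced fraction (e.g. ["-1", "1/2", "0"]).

Dimensional matrix (Θ×M by ΔT×m×X1×X2×X3):
  Θ: [ 1  0  1  1 -3]
  M: [ 0  1 -3  1  0]
Row reduction gives pivot columns ΔT,m; rank = 2
Repeat: ΔT,m; free: X1,X2,X3
RREF:
  r0: [   1    0    1    1   -3]
  r1: [   0    1   -3    1    0]
Fix exponent of X2 at 1, X1 at 0, X3 at 0; solve each RREF row for its pivot's exponent:
  r0: exp(ΔT) + (1)·1 = 0 ⇒ exp(ΔT) = -1
  r1: exp(m) + (1)·1 = 0 ⇒ exp(m) = -1
Π_2 = ΔT^-1 · m^-1 · X2

["-1", "-1", "0", "1", "0"]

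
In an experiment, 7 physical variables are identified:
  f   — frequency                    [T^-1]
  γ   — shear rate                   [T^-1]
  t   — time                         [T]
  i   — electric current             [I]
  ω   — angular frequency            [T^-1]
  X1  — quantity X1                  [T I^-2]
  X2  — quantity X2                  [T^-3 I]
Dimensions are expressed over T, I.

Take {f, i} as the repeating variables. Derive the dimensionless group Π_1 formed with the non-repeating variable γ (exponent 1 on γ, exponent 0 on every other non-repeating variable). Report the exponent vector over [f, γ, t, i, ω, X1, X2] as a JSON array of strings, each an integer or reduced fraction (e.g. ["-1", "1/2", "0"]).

["-1", "1", "0", "0", "0", "0", "0"]

Write exponents as rows T,I / cols f,γ,t,i,ω,X1,X2:
  T: [-1 -1  1  0 -1  1 -3]
  I: [ 0  0  0  1  0 -2  1]
RREF → pivots at {f,i} ⇒ r = 2
Repeat: f,i; free: γ,t,ω,X1,X2
RREF:
  r0: [   1    1   -1    0    1   -1    3]
  r1: [   0    0    0    1    0   -2    1]
Fix exponent of γ at 1, t at 0, ω at 0, X1 at 0, X2 at 0; solve each RREF row for its pivot's exponent:
  r0: exp(f) + (1)·1 = 0 ⇒ exp(f) = -1
  r1: exp(i) + (0)·1 = 0 ⇒ exp(i) = 0
Π_1 = f^-1 · γ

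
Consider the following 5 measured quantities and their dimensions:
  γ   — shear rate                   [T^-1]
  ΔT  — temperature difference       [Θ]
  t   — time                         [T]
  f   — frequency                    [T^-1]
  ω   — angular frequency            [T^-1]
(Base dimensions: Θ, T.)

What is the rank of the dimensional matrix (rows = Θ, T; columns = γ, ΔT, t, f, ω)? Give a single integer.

2

Exponent matrix [Θ,T] × [γ,ΔT,t,f,ω]:
  Θ: [ 0  1  0  0  0]
  T: [-1  0  1 -1 -1]
Row reduction gives pivot columns γ,ΔT; rank = 2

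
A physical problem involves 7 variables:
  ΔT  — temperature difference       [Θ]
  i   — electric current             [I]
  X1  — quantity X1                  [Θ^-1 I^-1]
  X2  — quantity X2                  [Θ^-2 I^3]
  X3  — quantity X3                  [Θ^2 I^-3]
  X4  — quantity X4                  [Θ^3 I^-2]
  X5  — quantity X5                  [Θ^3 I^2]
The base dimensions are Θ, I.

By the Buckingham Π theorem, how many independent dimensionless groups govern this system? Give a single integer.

Write exponents as rows Θ,I / cols ΔT,i,X1,X2,X3,X4,X5:
  Θ: [ 1  0 -1 -2  2  3  3]
  I: [ 0  1 -1  3 -3 -2  2]
Echelon form has 2 nonzero rows (pivots: ΔT,i)
7 vars − rank 2 = 5 Π groups

5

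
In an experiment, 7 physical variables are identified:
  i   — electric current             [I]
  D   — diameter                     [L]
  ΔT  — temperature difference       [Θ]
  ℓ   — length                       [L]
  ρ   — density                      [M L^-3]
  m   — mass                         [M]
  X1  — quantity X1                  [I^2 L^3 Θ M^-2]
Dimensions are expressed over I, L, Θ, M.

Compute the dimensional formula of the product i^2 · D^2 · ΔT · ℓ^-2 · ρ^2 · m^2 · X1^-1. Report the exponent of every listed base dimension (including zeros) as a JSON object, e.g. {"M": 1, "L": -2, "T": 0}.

Dimensional matrix (I×L×Θ×M by i×D×ΔT×ℓ×ρ×m×X1):
  I: [ 1  0  0  0  0  0  2]
  L: [ 0  1  0  1 -3  0  3]
  Θ: [ 0  0  1  0  0  0  1]
  M: [ 0  0  0  0  1  1 -2]
  [I]: (2)·1+(2)·0+(1)·0+(-2)·0+(2)·0+(2)·0+(-1)·2 = 0
  [L]: (2)·0+(2)·1+(1)·0+(-2)·1+(2)·-3+(2)·0+(-1)·3 = -9
  [Θ]: (2)·0+(2)·0+(1)·1+(-2)·0+(2)·0+(2)·0+(-1)·1 = 0
  [M]: (2)·0+(2)·0+(1)·0+(-2)·0+(2)·1+(2)·1+(-1)·-2 = 6
⇒ L^-9 M^6

{"I": 0, "L": -9, "Θ": 0, "M": 6}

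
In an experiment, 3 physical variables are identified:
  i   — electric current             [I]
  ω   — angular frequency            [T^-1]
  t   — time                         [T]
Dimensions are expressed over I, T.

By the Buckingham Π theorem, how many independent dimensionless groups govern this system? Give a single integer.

1

Dimensional matrix (I×T by i×ω×t):
  I: [ 1  0  0]
  T: [ 0 -1  1]
RREF → pivots at {i,ω} ⇒ r = 2
Π count = n − r = 3 − 2 = 1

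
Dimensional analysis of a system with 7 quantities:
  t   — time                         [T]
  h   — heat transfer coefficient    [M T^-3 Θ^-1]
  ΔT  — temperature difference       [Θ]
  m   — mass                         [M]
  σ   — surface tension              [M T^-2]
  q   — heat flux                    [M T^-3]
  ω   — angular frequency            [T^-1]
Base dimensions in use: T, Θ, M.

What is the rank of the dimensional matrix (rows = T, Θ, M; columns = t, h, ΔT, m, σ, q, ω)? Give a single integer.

Dimensional matrix (T×Θ×M by t×h×ΔT×m×σ×q×ω):
  T: [ 1 -3  0  0 -2 -3 -1]
  Θ: [ 0 -1  1  0  0  0  0]
  M: [ 0  1  0  1  1  1  0]
Echelon form has 3 nonzero rows (pivots: t,h,ΔT)

3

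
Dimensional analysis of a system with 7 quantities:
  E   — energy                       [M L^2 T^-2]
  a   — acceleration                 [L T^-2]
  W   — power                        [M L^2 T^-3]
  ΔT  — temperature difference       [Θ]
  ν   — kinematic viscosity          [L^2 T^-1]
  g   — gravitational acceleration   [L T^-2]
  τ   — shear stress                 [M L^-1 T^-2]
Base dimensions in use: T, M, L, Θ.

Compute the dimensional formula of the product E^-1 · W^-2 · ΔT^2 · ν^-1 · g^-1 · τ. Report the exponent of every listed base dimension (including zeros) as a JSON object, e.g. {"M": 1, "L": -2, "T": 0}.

Dimensional matrix (T×M×L×Θ by E×a×W×ΔT×ν×g×τ):
  T: [-2 -2 -3  0 -1 -2 -2]
  M: [ 1  0  1  0  0  0  1]
  L: [ 2  1  2  0  2  1 -1]
  Θ: [ 0  0  0  1  0  0  0]
  [T]: (-1)·-2+(-2)·-3+(2)·0+(-1)·-1+(-1)·-2+(1)·-2 = 9
  [M]: (-1)·1+(-2)·1+(2)·0+(-1)·0+(-1)·0+(1)·1 = -2
  [L]: (-1)·2+(-2)·2+(2)·0+(-1)·2+(-1)·1+(1)·-1 = -10
  [Θ]: (-1)·0+(-2)·0+(2)·1+(-1)·0+(-1)·0+(1)·0 = 2
⇒ T^9 M^-2 L^-10 Θ^2

{"T": 9, "M": -2, "L": -10, "Θ": 2}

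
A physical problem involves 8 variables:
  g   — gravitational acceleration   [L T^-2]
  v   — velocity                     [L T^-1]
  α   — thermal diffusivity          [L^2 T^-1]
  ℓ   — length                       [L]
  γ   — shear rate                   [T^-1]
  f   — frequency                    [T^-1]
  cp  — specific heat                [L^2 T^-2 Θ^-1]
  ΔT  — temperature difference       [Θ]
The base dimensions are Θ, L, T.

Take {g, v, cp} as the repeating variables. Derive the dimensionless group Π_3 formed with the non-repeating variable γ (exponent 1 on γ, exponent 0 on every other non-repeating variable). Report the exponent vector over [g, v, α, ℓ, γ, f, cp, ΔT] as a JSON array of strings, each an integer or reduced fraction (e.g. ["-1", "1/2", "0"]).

Write exponents as rows Θ,L,T / cols g,v,α,ℓ,γ,f,cp,ΔT:
  Θ: [ 0  0  0  0  0  0 -1  1]
  L: [ 1  1  2  1  0  0  2  0]
  T: [-2 -1 -1  0 -1 -1 -2  0]
RREF → pivots at {g,v,cp} ⇒ r = 3
Repeat: g,v,cp; free: α,ℓ,γ,f,ΔT
RREF:
  r0: [   1    0   -1   -1    1    1    0    0]
  r1: [   0    1    3    2   -1   -1    0    2]
  r2: [   0    0    0    0    0    0    1   -1]
Fix exponent of γ at 1, α at 0, ℓ at 0, f at 0, ΔT at 0; solve each RREF row for its pivot's exponent:
  r0: exp(g) + (1)·1 = 0 ⇒ exp(g) = -1
  r1: exp(v) + (-1)·1 = 0 ⇒ exp(v) = 1
  r2: exp(cp) + (0)·1 = 0 ⇒ exp(cp) = 0
Π_3 = g^-1 · v · γ

["-1", "1", "0", "0", "1", "0", "0", "0"]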